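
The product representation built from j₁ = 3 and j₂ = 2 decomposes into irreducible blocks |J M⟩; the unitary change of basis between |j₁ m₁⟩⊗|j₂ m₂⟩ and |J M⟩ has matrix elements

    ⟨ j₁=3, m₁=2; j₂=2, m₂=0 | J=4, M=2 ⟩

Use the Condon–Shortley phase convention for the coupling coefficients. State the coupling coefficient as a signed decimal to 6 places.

+0.585540  (= +√(12/35))

triangle: 1!*5!*3!/10! = 720/3628800
(j±m)!: 5!*1!*2!*2!*6!*2! = 691200
prefactor² = (2J+1)*Δ*N² = 8640/7
  k=0: +1/(0!*1!*1!*2!*4!*1!) = 1/48
  k=1: −1/(1!*0!*0!*1!*5!*2!) = -1/240
Σ = 1/60  ⇒  CG² = 8640/7*(1/60)² = 12/35
CG = +√(12/35) = +0.585540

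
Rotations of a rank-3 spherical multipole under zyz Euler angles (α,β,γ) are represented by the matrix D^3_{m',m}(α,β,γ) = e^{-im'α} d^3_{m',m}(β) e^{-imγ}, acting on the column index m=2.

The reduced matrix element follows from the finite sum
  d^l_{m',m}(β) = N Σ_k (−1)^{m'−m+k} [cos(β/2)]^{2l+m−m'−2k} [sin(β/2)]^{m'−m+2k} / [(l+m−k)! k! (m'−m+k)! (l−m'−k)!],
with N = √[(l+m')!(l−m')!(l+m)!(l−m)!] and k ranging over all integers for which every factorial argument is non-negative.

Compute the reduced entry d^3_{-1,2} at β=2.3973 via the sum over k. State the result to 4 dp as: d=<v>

d=-0.5608

d^3_{-1,2}(β=2.3973) via the finite sum:
Half-angle: c=0.363616, s=0.931549. N=√(2·24·120·1)=75.894664
k∈{3,4} keeps every argument non-negative
  k=3: (−1)^0·75.8947/(12)·0.3636^3·0.9315^3 = +0.245796
  k=4: (−1)^1·75.8947/(24)·0.3636^1·0.9315^5 = -0.806624
d^3_{-1,2}(2.3973) = +0.245796 -0.806624 = -0.560828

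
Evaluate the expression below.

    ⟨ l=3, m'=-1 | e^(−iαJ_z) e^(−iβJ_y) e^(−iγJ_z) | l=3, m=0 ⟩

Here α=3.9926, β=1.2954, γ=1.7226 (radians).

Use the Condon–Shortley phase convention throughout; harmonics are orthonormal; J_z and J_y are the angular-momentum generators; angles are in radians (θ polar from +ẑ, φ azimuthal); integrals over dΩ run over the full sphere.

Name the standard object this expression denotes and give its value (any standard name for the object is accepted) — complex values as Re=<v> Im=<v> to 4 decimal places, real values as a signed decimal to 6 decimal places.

Wigner D-matrix element, Re=0.1731 Im=0.1975

This is a Wigner D-matrix element — the rotation-matrix element ⟨l m'| R(α,β,γ) |l m⟩ in the angular-momentum basis.
First d^3_{-1,0}(β=1.2954), then the phase factors e^{-i(-1)α} and e^{-i(0)γ}:
c=cos(1.295400/2)=0.797474, s=sin(1.295400/2)=0.603354; N=√[2·24·6·6]=41.569219
k: max(0,(0)−(-1))=1 … min(3+(0),3−(-1))=3
  k=1: (−1)^0·41.5692/(12)·0.7975^5·0.6034^1 = +0.674131
  k=2: (−1)^1·41.5692/(4)·0.7975^3·0.6034^3 = -1.157649
  k=3: (−1)^2·41.5692/(12)·0.7975^1·0.6034^5 = +0.220886
d^3_{-1,0}(1.2954) = +0.674131 -1.157649 +0.220886 = -0.262633
Phases: e^{-i·(-1)·3.9926}=-0.659226-0.751945i, e^{-i·(0)·1.7226}=+1.000000+0.000000i ⇒ D=+0.173134+0.197485i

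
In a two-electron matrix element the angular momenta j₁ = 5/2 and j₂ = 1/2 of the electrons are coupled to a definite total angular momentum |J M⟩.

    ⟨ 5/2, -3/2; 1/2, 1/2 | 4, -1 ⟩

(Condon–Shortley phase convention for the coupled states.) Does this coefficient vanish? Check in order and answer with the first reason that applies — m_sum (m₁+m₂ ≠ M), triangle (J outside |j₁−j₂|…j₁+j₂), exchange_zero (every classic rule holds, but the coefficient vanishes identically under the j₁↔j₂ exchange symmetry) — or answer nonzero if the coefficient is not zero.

m-sum: m₁+m₂ = -3/2+1/2 = -1, M = -1  ✓
triangle: need |j₁−j₂| ≤ J ≤ j₁+j₂, i.e. J ∈ [2, 3]; J = 4 is outside ✗ ⇒ coefficient is 0

triangle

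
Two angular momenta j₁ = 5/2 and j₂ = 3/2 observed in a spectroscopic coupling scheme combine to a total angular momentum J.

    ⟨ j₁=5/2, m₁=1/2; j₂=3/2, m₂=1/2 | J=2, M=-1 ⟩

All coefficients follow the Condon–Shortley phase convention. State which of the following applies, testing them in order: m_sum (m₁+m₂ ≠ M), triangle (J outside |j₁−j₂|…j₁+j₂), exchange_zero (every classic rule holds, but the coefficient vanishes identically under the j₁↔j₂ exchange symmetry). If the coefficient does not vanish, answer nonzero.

m_sum

m-sum: m₁+m₂ = 1/2+1/2 = 1, M = -1  ✗ ⇒ coefficient is 0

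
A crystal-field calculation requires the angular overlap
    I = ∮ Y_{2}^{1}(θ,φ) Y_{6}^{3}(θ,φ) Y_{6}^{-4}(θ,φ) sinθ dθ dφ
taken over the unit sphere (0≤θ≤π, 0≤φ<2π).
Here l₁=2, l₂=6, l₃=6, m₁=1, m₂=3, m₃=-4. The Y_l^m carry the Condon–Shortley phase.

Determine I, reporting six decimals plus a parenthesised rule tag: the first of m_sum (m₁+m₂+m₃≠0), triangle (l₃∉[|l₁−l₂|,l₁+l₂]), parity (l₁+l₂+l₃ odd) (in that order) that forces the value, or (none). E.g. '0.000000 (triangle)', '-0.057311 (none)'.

m-sum 0 ✓  L=14 even ✓  4≤6≤8 ✓
Π(2lᵢ+1) = 5×13×13 = 845
triangle coeff Δ(2,6,6) = 1/90090
Σ_t [0,2]: t=0:+1/69120 t=1:−1/14400 t=2:+1/69120 = -7/172800
(3j)²=14/715 [(2 6 6; 0 0 0)], sign=-1
Σ_t [0,1]: t=0:+1/725760 t=1:−1/161280 = -1/207360
(3j)²=7/286 [(2 6 6; 1 3 -4)], sign=-1
⇒ 4πI² = 49/121
I = (+1)√(49/121/(4π)) = 0.17951487
No selection rule forces the value: the integral is nonzero (none).

0.179515 (none)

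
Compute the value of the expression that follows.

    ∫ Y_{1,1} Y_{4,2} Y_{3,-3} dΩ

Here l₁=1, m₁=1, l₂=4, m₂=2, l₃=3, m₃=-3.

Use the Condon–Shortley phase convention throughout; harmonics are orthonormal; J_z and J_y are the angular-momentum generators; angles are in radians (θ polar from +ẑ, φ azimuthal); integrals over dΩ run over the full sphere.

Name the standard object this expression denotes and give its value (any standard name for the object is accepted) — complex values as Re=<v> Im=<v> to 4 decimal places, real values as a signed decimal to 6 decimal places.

This is a Gaunt coefficient — the integral of a triple product of spherical harmonics over the sphere.
m-sum 0 ✓  L=8 even ✓  3≤3≤5 ✓
Π(2lᵢ+1) = 3×9×7 = 189
triangle coeff Δ(1,4,3) = 1/252
Σ_t [1,1]: t=1:−1/36 = -1/36
(3j)²=4/63 [(1 4 3; 0 0 0)], sign=+1
Σ_t [0,0]: t=0:+1/1440 = 1/1440
(3j)²=1/252 [(1 4 3; 1 2 -3)], sign=+1
⇒ 4πI² = 1/21
I = (+1)√(1/21/(4π)) = 0.06155813

Gaunt coefficient, +0.061558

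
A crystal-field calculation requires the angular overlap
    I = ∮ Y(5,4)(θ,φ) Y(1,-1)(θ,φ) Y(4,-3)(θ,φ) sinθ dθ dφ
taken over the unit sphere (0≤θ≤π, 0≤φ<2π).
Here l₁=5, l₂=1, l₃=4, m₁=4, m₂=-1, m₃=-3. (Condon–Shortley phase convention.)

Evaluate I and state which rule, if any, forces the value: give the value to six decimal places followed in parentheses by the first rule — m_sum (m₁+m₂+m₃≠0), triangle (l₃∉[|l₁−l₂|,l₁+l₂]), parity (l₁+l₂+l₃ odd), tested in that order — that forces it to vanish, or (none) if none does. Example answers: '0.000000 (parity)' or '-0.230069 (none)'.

0.294638 (none)

m-sum 0 ✓  L=10 even ✓  4≤4≤6 ✓
Π(2lᵢ+1) = 11×3×9 = 297
triangle coeff Δ(5,1,4) = 1/495
Σ_t [1,1]: t=1:−1/576 = -1/576
(3j)²=5/99 [(5 1 4; 0 0 0)], sign=-1
Σ_t [0,0]: t=0:+1/10080 = 1/10080
(3j)²=4/55 [(5 1 4; 4 -1 -3)], sign=-1
⇒ 4πI² = 12/11
I = (+1)√(12/11/(4π)) = 0.29463840
No selection rule forces the value: the integral is nonzero (none).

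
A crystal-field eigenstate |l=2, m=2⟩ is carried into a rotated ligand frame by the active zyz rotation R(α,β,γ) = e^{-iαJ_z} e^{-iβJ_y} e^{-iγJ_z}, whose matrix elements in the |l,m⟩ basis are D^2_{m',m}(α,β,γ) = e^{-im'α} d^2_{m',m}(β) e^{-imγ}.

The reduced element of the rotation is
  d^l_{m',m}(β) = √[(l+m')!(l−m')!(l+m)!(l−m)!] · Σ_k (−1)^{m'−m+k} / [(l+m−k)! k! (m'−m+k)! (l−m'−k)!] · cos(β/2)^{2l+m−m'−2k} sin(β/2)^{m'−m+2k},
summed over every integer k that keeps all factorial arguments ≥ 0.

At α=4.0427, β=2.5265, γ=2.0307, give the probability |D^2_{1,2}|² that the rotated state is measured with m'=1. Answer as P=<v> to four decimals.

Split into d^2_{1,2}(β=2.5265) × two z-phases.
With c≡cos(β/2)=0.302721 and s≡sin(β/2)=0.953079, N=[6·1·24·1]^{1/2}=12.000000
k: max(0,(2)−(1))=1 … min(2+(2),2−(1))=1
  k=1: (−1)^0·12.0000/(6)·0.3027^3·0.9531^1 = +0.052879
d^2_{1,2}(2.5265) = +0.052879
|D^2_{1,2}|² = |d^2_{1,2}(β)|² = (+0.052879)² = 0.002796 (the z-rotation phases have unit modulus)

P=0.0028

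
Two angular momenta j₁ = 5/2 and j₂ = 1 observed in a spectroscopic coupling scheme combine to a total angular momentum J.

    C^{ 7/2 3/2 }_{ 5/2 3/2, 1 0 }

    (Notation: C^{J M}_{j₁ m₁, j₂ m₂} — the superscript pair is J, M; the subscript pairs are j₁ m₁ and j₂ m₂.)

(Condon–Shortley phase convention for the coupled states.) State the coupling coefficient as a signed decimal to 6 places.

j₁+j₂−J=0  J+j₁−j₂=5  J−j₁+j₂=2  j₁+j₂+J+1=8
(j₁±m₁, j₂±m₂, J±M) = (4,1,1,1,5,2)
P² = 1920/7
sum k=0..0:
  [0] +1/24 = 1/24
S = 1/24
C² = P²·S² = 10/21 ; C = +0.690066

+0.690066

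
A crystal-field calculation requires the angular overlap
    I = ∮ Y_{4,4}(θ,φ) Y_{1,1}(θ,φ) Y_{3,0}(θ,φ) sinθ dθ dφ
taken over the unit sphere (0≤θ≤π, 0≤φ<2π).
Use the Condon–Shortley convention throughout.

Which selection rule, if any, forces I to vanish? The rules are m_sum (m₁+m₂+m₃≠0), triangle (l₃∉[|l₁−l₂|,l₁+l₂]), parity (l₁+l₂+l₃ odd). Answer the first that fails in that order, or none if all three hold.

m_sum

azimuthal sum: 4 + 1 + 0 = 5  ✗
3 ≤ 3 ≤ 5 (triangle on l)
L = 4 + 1 + 3 = 8 (even)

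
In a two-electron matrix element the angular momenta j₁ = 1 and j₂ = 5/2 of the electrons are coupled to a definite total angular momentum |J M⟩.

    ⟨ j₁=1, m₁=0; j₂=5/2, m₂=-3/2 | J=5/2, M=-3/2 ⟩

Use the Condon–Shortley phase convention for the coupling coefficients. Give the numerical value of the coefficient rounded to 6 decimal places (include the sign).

+0.507093  (= +√(9/35))

j₁+j₂−J=1  J+j₁−j₂=1  J−j₁+j₂=4  j₁+j₂+J+1=7
(j₁±m₁, j₂±m₂, J±M) = (1,1,1,4,1,4)
P² = 576/35
sum k=0..1:
  [0] +1/6 = 1/6
  [1] −1/24 = -1/24
S = 1/8
C² = P²·S² = 9/35 ; C = +0.507093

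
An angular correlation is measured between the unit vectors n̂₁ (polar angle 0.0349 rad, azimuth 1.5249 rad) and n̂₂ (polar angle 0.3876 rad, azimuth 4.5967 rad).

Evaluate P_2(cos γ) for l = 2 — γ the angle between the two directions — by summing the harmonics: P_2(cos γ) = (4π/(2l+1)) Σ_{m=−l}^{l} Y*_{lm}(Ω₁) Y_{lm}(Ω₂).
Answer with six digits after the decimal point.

Addition theorem: P_2(cos γ) = (4π/5) Σ_m Y*_{lm}(Ω₁) Y_{lm}(Ω₂), m = −2…2:
  [-2]  conj(Y_{2,-2})(Ω₁) = -0.000468+0.000043i ; Y_{2,-2}(Ω₂) = -0.053712-0.012654i ; Δ = +0.000026+0.000004i
  [-1]  conj(Y_{2,-1})(Ω₁) = +0.001236+0.026912i ; Y_{2,-1}(Ω₂) = -0.031205+0.268530i ; Δ = -0.007265-0.000508i
  [+0]  conj(Y_{2,0})(Ω₁) = +0.629631-0.000000i ; Y_{2,0}(Ω₂) = +0.495613+0.000000i ; Δ = +0.312053+0.000000i
  [+1]  conj(Y_{2,1})(Ω₁) = -0.001236+0.026912i ; Y_{2,1}(Ω₂) = +0.031205+0.268530i ; Δ = -0.007265+0.000508i
  [+2]  conj(Y_{2,2})(Ω₁) = -0.000468-0.000043i ; Y_{2,2}(Ω₂) = -0.053712+0.012654i ; Δ = +0.000026-0.000004i
Σ over m = +0.297575-0.000000i; ×(4π/5) → +0.747886-0.000000i. Real part: 0.747886

0.747886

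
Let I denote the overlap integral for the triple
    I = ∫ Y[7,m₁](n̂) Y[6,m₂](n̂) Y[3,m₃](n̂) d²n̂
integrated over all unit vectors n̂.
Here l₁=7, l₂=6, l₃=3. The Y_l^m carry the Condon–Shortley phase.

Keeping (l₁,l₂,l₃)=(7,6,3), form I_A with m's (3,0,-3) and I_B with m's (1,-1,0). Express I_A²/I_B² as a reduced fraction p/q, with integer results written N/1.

7875/3698

l's match ⇒ only the (l;m) 3-j factors differ between A and B.
A: triangle coeff Δ(7,6,3) = 1/2042040; Σ_t [4,4]: t=4:+1/829440 = 1/829440; (3j)²=225/9724 [(7 6 3; 3 0 -3)], sign=+1
B: triangle coeff Δ(7,6,3) = 1/2042040; Σ_t [3,5]: t=3:−1/362880 t=4:+1/69120 t=5:−1/172800 = 43/7257600; (3j)²=1849/170170 [(7 6 3; 1 -1 0)], sign=-1
I_A²/I_B² = (225/9724)/(1849/170170) = 7875/3698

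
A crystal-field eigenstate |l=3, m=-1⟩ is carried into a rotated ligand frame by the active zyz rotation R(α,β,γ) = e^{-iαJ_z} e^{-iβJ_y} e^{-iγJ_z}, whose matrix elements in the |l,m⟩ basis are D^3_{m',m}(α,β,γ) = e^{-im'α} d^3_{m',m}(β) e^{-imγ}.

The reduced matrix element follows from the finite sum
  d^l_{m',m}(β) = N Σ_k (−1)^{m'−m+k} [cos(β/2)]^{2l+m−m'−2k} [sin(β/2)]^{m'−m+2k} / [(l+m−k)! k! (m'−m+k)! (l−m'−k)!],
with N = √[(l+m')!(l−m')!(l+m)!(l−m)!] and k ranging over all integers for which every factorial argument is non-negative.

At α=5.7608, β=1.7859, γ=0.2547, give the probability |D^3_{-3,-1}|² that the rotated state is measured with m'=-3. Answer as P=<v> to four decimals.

P=0.1321

First d^3_{-3,-1}(β=1.7859), then the phase factors e^{-i(-3)α} and e^{-i(-1)γ}:
Half-angle: c=0.627117, s=0.778925. N=√(1·720·2·24)=185.903201
The bounds max(0,m−m')=2 and min(l+m,l−m')=2 give 1 term
  k=2: (−1)^0·185.9032/(48)·0.6271^4·0.7789^2 = +0.363439
d^3_{-3,-1}(1.7859) = +0.363439
|D^3_{-3,-1}|² = |d^3_{-3,-1}(β)|² = (+0.363439)² = 0.132088 (the z-rotation phases have unit modulus)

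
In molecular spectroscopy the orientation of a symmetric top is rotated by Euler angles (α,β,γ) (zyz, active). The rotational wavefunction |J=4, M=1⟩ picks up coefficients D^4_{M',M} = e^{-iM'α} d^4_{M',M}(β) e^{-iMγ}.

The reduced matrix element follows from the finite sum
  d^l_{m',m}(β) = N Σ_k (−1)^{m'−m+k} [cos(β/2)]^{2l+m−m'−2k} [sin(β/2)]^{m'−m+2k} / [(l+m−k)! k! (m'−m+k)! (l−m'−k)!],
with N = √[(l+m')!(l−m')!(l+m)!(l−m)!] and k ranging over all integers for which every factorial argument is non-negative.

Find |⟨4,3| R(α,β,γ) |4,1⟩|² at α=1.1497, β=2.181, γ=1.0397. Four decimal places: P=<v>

P=0.0975

First d^4_{3,1}(β=2.1810), then the phase factors e^{-i(3)α} and e^{-i(1)γ}:
c=cos(2.181000/2)=0.462042, s=sin(2.181000/2)=0.886858; N=√[5040·1·120·6]=1904.940944
Admissible k: 0..1 (factorial args all ≥0)
  k=0: (−1)^2·1904.9409/(240)·0.4620^6·0.8869^2 = +0.060739
  k=1: (−1)^3·1904.9409/(144)·0.4620^4·0.8869^4 = -0.372959
d^4_{3,1}(2.1810) = +0.060739 -0.372959 = -0.312220
|D^4_{3,1}|² = |d^4_{3,1}(β)|² = (-0.312220)² = 0.097481 (the z-rotation phases have unit modulus)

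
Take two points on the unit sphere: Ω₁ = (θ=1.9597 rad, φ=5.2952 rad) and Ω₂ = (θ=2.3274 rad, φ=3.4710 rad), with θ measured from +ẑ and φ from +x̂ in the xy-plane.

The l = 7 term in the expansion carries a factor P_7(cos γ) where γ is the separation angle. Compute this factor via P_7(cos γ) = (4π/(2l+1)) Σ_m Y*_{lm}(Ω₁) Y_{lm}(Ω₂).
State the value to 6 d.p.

-0.185517

Summing Y*_{l m}(θ₁,φ₁)·Y_{l m}(θ₂,φ₂) over m ∈ [−7, 7]; prefactor 4π/(2·7+1) = 0.837758:
  m=-7: Y*=+0.234223-0.171751i  Y=+0.036053+0.039879i  product +0.015294+0.003148i
  m=-6: Y*=-0.417512-0.154904i  Y=+0.074933+0.174480i  product -0.004258-0.084455i
  m=-5: Y*=+0.048798+0.210745i  Y=+0.029127+0.381304i  product -0.078937+0.024745i
  m=-4: Y*=-0.159018+0.167158i  Y=-0.110281+0.426260i  product -0.053716-0.086217i
  m=-3: Y*=+0.304816+0.054723i  Y=-0.085484+0.129747i  product -0.033157+0.034871i
  m=-2: Y*=+0.042866+0.099943i  Y=+0.228181-0.176660i  product +0.027437+0.015232i
  m=-1: Y*=+0.177361-0.269057i  Y=+0.281784-0.096332i  product +0.024059-0.092901i
  m=+0: Y*=+0.071495-0.000000i  Y=-0.208242+0.000000i  product -0.014888+0.000000i
  m=+1: Y*=-0.177361-0.269057i  Y=-0.281784-0.096332i  product +0.024059+0.092901i
  m=+2: Y*=+0.042866-0.099943i  Y=+0.228181+0.176660i  product +0.027437-0.015232i
  m=+3: Y*=-0.304816+0.054723i  Y=+0.085484+0.129747i  product -0.033157-0.034871i
  m=+4: Y*=-0.159018-0.167158i  Y=-0.110281-0.426260i  product -0.053716+0.086217i
  m=+5: Y*=-0.048798+0.210745i  Y=-0.029127+0.381304i  product -0.078937-0.024745i
  m=+6: Y*=-0.417512+0.154904i  Y=+0.074933-0.174480i  product -0.004258+0.084455i
  m=+7: Y*=-0.234223-0.171751i  Y=-0.036053+0.039879i  product +0.015294-0.003148i
Σ over m = -0.221445-0.000000i; ×(4π/15) → -0.185517-0.000000i. Real part: -0.185517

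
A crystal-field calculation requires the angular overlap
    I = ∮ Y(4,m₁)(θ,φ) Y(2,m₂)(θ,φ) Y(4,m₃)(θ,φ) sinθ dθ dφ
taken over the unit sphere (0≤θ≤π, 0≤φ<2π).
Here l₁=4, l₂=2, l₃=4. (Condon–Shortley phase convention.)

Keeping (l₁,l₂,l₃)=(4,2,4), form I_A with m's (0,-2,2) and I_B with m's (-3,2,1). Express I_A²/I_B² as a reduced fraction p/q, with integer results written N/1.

10/7

Same 4,2,4: normalisation and zero-m 3j drop out of the ratio.
A: Δ: 2! 6! 2! / 11! → 1/13860; sum: t=0:+1/192 = 1/192; 3j²(4 2 4; 0 -2 2) = Δ·Π!·Σ² = 3/77  (sign +1)
B: Δ: 2! 6! 2! / 11! → 1/13860; sum: t=2:+1/480 = 1/480; 3j²(4 2 4; -3 2 1) = Δ·Π!·Σ² = 3/110  (sign -1)
I_A²/I_B² = (3/77)/(3/110) = 10/7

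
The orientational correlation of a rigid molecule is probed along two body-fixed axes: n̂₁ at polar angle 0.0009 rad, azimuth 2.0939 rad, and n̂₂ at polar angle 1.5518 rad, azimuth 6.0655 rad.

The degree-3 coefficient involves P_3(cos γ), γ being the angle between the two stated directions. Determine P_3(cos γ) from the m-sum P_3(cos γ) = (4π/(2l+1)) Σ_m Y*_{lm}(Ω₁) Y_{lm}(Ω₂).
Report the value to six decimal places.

-0.027566

Expand P_3 via completeness: Σ_{m} conj(Y_{3,m}) at Ω₁ times Y_{3,m} at Ω₂ —
  [-3]  conj(Y_{3,-3})(Ω₁) = 0.00000 - 0.00000j ; Y_{3,-3}(Ω₂) = 0.33119 + 0.25337j ; Δ = 0.00000 + 0.00000j
  [-2]  conj(Y_{3,-2})(Ω₁) = -0.00000 - 0.00000j ; Y_{3,-2}(Ω₂) = 0.01760 + 0.00818j ; Δ = -0.00000 - 0.00000j
  [-1]  conj(Y_{3,-1})(Ω₁) = -0.00058 + 0.00101j ; Y_{3,-1}(Ω₂) = -0.31493 - 0.06966j ; Δ = 0.00025 - 0.00028j
  [+0]  conj(Y_{3,0})(Ω₁) = 0.74635 + 0.00000j ; Y_{3,0}(Ω₂) = -0.02125 + 0.00000j ; Δ = -0.01586 + 0.00000j
  [+1]  conj(Y_{3,1})(Ω₁) = 0.00058 + 0.00101j ; Y_{3,1}(Ω₂) = 0.31493 - 0.06966j ; Δ = 0.00025 + 0.00028j
  [+2]  conj(Y_{3,2})(Ω₁) = -0.00000 + 0.00000j ; Y_{3,2}(Ω₂) = 0.01760 - 0.00818j ; Δ = -0.00000 + 0.00000j
  [+3]  conj(Y_{3,3})(Ω₁) = -0.00000 - 0.00000j ; Y_{3,3}(Ω₂) = -0.33119 + 0.25337j ; Δ = 0.00000 - 0.00000j
Σ over m = -0.01536 - 0.00000j; ×(4π/7) → -0.02757 - 0.00000j. Real part: -0.027566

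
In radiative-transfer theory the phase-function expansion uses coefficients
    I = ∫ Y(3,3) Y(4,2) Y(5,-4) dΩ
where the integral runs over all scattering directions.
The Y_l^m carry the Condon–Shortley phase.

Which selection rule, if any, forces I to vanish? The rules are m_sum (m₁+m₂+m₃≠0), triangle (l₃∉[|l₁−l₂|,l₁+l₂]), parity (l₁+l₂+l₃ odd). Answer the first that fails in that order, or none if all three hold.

Σmᵢ = 1  ✗
l₃∈[|l₁−l₂|,l₁+l₂]=[1,7], have l₃=5
Σlᵢ = 12 ⇒ even

m_sum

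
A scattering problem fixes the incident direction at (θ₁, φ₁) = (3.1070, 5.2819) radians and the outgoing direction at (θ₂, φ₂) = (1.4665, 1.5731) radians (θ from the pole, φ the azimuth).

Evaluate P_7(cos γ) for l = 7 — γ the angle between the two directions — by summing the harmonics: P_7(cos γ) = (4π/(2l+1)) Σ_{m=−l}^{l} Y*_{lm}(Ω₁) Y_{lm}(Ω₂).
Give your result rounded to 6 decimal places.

Expand P_7 via completeness: Σ_{m} conj(Y_{7,m}) at Ω₁ times Y_{7,m} at Ω₂ —
  [-7]  conj(Y_{7,-7})(Ω₁) = (0.000000, -0.000000) ; Y_{7,-7}(Ω₂) = (0.007761, 0.481264) ; Δ = (0.000000, 0.000000)
  [-6]  conj(Y_{7,-6})(Ω₁) = (-0.000000, -0.000000) ; Y_{7,-6}(Ω₂) = (-0.188499, 0.002606) ; Δ = (0.000000, 0.000000)
  [-5]  conj(Y_{7,-5})(Ω₁) = (0.000000, 0.000000) ; Y_{7,-5}(Ω₂) = (0.003533, 0.306737) ; Δ = (-0.000000, 0.000000)
  [-4]  conj(Y_{7,-4})(Ω₁) = (0.000007, -0.000008) ; Y_{7,-4}(Ω₂) = (-0.213717, 0.001969) ; Δ = (-0.000001, 0.000002)
  [-3]  conj(Y_{7,-3})(Ω₁) = (-0.000361, -0.000050) ; Y_{7,-3}(Ω₂) = (0.001731, 0.250484) ; Δ = (0.000012, -0.000091)
  [-2]  conj(Y_{7,-2})(Ω₁) = (0.003741, 0.008118) ; Y_{7,-2}(Ω₂) = (-0.222739, 0.001026) ; Δ = (-0.000842, -0.001804)
  [-1]  conj(Y_{7,-1})(Ω₁) = (0.075623, -0.118110) ; Y_{7,-1}(Ω₂) = (0.000526, 0.228342) ; Δ = (0.027009, 0.017206)
  [+0]  conj(Y_{7,0})(Ω₁) = (-1.074320, -0.000000) ; Y_{7,0}(Ω₂) = (-0.225116, 0.000000) ; Δ = (0.241847, 0.000000)
  [+1]  conj(Y_{7,1})(Ω₁) = (-0.075623, -0.118110) ; Y_{7,1}(Ω₂) = (-0.000526, 0.228342) ; Δ = (0.027009, -0.017206)
  [+2]  conj(Y_{7,2})(Ω₁) = (0.003741, -0.008118) ; Y_{7,2}(Ω₂) = (-0.222739, -0.001026) ; Δ = (-0.000842, 0.001804)
  [+3]  conj(Y_{7,3})(Ω₁) = (0.000361, -0.000050) ; Y_{7,3}(Ω₂) = (-0.001731, 0.250484) ; Δ = (0.000012, 0.000091)
  [+4]  conj(Y_{7,4})(Ω₁) = (0.000007, 0.000008) ; Y_{7,4}(Ω₂) = (-0.213717, -0.001969) ; Δ = (-0.000001, -0.000002)
  [+5]  conj(Y_{7,5})(Ω₁) = (-0.000000, 0.000000) ; Y_{7,5}(Ω₂) = (-0.003533, 0.306737) ; Δ = (-0.000000, -0.000000)
  [+6]  conj(Y_{7,6})(Ω₁) = (-0.000000, 0.000000) ; Y_{7,6}(Ω₂) = (-0.188499, -0.002606) ; Δ = (0.000000, -0.000000)
  [+7]  conj(Y_{7,7})(Ω₁) = (-0.000000, -0.000000) ; Y_{7,7}(Ω₂) = (-0.007761, 0.481264) ; Δ = (0.000000, -0.000000)
Total Σ_m = (0.294203, -0.000000). Multiply by 0.837758: (0.246471, -0.000000). P_7(cos γ) = 0.246471

0.246471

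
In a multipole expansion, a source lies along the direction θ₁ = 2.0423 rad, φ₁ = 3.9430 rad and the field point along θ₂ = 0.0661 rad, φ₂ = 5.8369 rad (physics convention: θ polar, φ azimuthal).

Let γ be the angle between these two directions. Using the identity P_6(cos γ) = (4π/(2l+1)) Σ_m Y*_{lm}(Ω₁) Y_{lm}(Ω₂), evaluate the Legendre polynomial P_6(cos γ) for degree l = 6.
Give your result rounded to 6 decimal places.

0.332021

Term-by-term m-sum for l=6 (normalisation 4π/13 = 0.966644):
  term(m=-6) = 0.00000 + 0.00000j   from Y*(Ω₁)=0.02316 - 0.24041j, Y(Ω₂)=-0.00000 + 0.00000j
  term(m=-5) = 0.00000 - 0.00000j   from Y*(Ω₁)=-0.27655 - 0.32479j, Y(Ω₂)=-0.00000 + 0.00000j
  term(m=-4) = 0.00001 - 0.00002j   from Y*(Ω₁)=-0.28474 - 0.01826j, Y(Ω₂)=-0.00001 + 0.00007j
  term(m=-3) = 0.00019 + 0.00013j   from Y*(Ω₁)=0.11312 - 0.10275j, Y(Ω₂)=0.00034 + 0.00145j
  term(m=-2) = 0.00606 - 0.00457j   from Y*(Ω₁)=0.01083 - 0.33821j, Y(Ω₂)=0.01408 + 0.01747j
  term(m=-1) = 0.00243 + 0.00724j   from Y*(Ω₁)=0.02495 + 0.02576j, Y(Ω₂)=0.19211 + 0.09192j
  term(m=+0) = 0.32612 + 0.00000j   from Y*(Ω₁)=0.33587 + 0.00000j, Y(Ω₂)=0.97097 + 0.00000j
  term(m=+1) = 0.00243 - 0.00724j   from Y*(Ω₁)=-0.02495 + 0.02576j, Y(Ω₂)=-0.19211 + 0.09192j
  term(m=+2) = 0.00606 + 0.00457j   from Y*(Ω₁)=0.01083 + 0.33821j, Y(Ω₂)=0.01408 - 0.01747j
  term(m=+3) = 0.00019 - 0.00013j   from Y*(Ω₁)=-0.11312 - 0.10275j, Y(Ω₂)=-0.00034 + 0.00145j
  term(m=+4) = 0.00001 + 0.00002j   from Y*(Ω₁)=-0.28474 + 0.01826j, Y(Ω₂)=-0.00001 - 0.00007j
  term(m=+5) = 0.00000 + 0.00000j   from Y*(Ω₁)=0.27655 - 0.32479j, Y(Ω₂)=0.00000 + 0.00000j
  term(m=+6) = 0.00000 - 0.00000j   from Y*(Ω₁)=0.02316 + 0.24041j, Y(Ω₂)=-0.00000 - 0.00000j
Total Σ_m = 0.34348 - 0.00000j. Multiply by 0.966644: 0.33202 - 0.00000j. P_6(cos γ) = 0.332021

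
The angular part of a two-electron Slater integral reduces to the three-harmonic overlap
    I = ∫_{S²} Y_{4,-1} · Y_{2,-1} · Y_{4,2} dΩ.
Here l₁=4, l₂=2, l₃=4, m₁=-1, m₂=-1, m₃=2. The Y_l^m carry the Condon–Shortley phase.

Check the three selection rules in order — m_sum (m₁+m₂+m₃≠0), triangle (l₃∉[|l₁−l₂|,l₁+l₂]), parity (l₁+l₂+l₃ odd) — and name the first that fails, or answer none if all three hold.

none

Σmᵢ = 0  ✓
l₃∈[|l₁−l₂|,l₁+l₂]=[2,6], have l₃=4  ✓
Σlᵢ = 10 ⇒ even  ✓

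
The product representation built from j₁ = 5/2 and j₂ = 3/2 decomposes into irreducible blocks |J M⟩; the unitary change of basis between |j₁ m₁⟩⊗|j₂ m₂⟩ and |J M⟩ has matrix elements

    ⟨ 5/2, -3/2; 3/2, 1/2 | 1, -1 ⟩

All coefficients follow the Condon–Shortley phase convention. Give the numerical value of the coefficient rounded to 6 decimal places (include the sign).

+√(3/10) = +0.547723

√[3·3!2!0!/6! · 1!4!2!1!0!2!] = √(24/5)
  +(−1)^2/∏(2,1,2,0,0,0)! = 1/4  (running 1/4)
⟨..|..⟩ = √(24/5)·(1/4) = +0.547723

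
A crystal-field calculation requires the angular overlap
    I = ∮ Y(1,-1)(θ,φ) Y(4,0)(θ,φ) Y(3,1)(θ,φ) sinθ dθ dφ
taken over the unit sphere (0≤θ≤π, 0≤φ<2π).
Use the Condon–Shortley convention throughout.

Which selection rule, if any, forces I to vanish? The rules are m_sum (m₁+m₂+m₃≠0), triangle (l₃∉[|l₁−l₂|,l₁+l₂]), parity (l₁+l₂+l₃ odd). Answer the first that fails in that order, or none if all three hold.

Σmᵢ = 0  ✓
l₃∈[|l₁−l₂|,l₁+l₂]=[3,5], have l₃=3  ✓
Σlᵢ = 8 ⇒ even  ✓

none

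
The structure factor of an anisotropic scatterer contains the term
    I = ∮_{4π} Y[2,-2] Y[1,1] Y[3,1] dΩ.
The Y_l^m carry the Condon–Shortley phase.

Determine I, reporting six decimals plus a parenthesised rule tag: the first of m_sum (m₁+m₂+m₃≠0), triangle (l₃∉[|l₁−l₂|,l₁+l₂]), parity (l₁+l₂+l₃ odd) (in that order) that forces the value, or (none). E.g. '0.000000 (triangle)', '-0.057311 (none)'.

Rules hold: Σm=0, L=6 even, 1≤3≤3.
N = 5·3·7 = 105
Δ = 0!·4!·2!/7! = 1/105
Racah Σ t=0..0: t=0:+1/4 = 1/4
⇒ 3j(2 1 3; 0 0 0)² = 3/35, sgn -1
Racah Σ t=0..0: t=0:+1/48 = 1/48
⇒ 3j(2 1 3; -2 1 1)² = 1/105, sgn +1
4πI² = N·(3j₀)²·(3jₘ)² = 3/35
I = -1·√(0.0857143/4π) = -0.08258890
No selection rule forces the value: the integral is nonzero (none).

-0.082589 (none)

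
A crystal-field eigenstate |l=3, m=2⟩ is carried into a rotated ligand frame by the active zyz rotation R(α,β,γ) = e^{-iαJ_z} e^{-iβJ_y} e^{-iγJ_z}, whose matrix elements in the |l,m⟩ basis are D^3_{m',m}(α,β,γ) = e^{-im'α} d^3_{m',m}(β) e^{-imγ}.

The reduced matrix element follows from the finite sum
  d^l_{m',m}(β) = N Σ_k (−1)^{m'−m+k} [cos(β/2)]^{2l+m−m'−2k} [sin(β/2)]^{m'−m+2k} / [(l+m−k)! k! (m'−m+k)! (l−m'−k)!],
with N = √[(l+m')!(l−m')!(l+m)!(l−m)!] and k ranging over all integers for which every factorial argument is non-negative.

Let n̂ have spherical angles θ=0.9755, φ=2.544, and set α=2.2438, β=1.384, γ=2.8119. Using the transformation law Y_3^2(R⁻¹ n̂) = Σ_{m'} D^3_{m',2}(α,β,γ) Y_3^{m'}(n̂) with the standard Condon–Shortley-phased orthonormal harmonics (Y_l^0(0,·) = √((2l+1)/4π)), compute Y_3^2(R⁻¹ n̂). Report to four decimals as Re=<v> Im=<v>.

Need the full column D^3_{m',2} for m'=−3..3 at α=2.2438, β=1.3840, γ=2.8119.
cos(β/2)=0.769971, sin(β/2)=0.638078
d^3_{-3,2}: single k=5 term ⇒ +0.199490;  D = +0.089134+0.178469i
d^3_{-2,2}: k∈[4..5] ⇒ +0.491378 -0.067491 = +0.423887;  D = +0.178475-0.384482i
d^3_{-1,2}: k∈[3..4] ⇒ +0.750025 -0.257540 = +0.492485;  D = -0.478555+0.116303i
d^3_{0,2}: k∈[2..3] ⇒ +0.783803 -0.538277 = +0.245526;  D = +0.194056+0.150417i
d^3_{1,2}: k∈[1..2] ⇒ +0.546068 -0.750025 = -0.203957;  D = +0.002777+0.203938i
d^3_{2,2}: k∈[0..1] ⇒ +0.208376 -0.715511 = -0.507135;  D = +0.392214-0.321487i
d^3_{3,2}: single k=0 term ⇒ -0.422983;  D = -0.413587-0.088659i
Y_3^{m'}(θ=0.9755,φ=2.544) and Σ D·Y over m':
  (+0.0891+0.1785i)·(+0.0521-0.2310i)  (+0.1785-0.3845i)·(+0.1441+0.3655i)  (-0.4786+0.1163i)·(-0.1266-0.0862i)  (+0.1941+0.1504i)·(-0.2988+0.0000i)  (+0.0028+0.2039i)·(+0.1266-0.0862i)  (+0.3922-0.3215i)·(+0.1441-0.3655i)  (-0.4136-0.0887i)·(-0.0521-0.2310i)
Y_3^2(R⁻¹ n̂) = +0.182774-0.083842i

Re=0.1828 Im=-0.0838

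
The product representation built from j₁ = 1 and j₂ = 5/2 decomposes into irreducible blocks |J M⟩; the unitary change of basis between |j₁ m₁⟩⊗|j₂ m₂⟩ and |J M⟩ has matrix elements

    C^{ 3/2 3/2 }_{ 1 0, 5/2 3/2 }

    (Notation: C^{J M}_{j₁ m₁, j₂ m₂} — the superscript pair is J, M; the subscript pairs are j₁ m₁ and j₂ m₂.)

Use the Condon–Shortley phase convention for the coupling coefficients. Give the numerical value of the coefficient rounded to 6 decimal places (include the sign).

√[4·2!0!3!/6! · 1!1!4!1!3!0!] = √(48/5)
  +(−1)^1/∏(1,1,0,3,0,0)! = -1/6  (running -1/6)
⟨..|..⟩ = √(48/5)·(-1/6) = -0.516398

-0.516398  (= −√(4/15))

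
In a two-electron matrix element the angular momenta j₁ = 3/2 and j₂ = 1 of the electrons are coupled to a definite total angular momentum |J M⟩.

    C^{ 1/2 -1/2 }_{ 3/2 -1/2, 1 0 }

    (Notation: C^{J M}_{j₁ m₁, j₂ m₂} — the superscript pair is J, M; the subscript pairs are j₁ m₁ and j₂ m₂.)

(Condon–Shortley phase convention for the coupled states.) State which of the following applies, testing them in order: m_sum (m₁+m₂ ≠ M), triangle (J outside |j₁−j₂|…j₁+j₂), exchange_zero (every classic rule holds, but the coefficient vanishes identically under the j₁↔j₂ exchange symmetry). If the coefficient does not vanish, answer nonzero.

m-sum: m₁+m₂ = -1/2+0 = -1/2, M = -1/2  ✓
triangle: |j₁−j₂| = 1/2 ≤ J = 1/2 ≤ j₁+j₂ = 5/2  ✓
exchange: j₁≠j₂ or m₁≠m₂ — the exchange symmetry imposes no constraint here
value check: CG = −√(1/3) = -0.577350 ≠ 0

nonzero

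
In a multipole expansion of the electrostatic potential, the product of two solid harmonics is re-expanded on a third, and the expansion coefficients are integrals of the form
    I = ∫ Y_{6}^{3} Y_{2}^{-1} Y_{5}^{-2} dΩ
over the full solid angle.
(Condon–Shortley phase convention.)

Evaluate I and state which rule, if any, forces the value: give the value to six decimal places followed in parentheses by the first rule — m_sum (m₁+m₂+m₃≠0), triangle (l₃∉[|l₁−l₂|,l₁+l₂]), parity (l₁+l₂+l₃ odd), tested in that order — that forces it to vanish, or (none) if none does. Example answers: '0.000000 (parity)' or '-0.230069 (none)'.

0.000000 (parity)

l₁+l₂+l₃=13 is odd: 3j(l;000)=0 ⇒ I=0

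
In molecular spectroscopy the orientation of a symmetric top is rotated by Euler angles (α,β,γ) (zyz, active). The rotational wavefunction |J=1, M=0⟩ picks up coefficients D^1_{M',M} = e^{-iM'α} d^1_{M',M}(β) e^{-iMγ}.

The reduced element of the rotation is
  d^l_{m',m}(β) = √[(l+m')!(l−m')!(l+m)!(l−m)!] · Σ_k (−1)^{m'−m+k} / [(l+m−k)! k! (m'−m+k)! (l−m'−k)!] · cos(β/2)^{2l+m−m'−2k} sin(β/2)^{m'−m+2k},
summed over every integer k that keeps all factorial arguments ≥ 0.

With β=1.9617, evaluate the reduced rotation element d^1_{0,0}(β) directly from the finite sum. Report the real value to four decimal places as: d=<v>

d=-0.3810

d^1_{0,0}(β=1.9617) via the finite sum:
Half-angle: c=0.556316, s=0.830971. N=√(1·1·1·1)=1.000000
Admissible k: 0..1 (factorial args all ≥0)
  k=0: (−1)^0·1.0000/(1)·0.5563^2·0.8310^0 = +0.309488
  k=1: (−1)^1·1.0000/(1)·0.5563^0·0.8310^2 = -0.690512
d^1_{0,0}(1.9617) = +0.309488 -0.690512 = -0.381024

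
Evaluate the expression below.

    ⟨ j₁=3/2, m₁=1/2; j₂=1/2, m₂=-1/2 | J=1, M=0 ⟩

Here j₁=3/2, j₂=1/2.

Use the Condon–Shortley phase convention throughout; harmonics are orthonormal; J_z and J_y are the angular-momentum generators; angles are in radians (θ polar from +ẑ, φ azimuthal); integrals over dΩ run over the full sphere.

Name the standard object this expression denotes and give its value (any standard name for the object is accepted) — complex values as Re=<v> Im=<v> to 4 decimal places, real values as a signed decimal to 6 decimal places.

This is a Clebsch–Gordan (vector-coupling) coefficient.
j₁+j₂−J=1  J+j₁−j₂=2  J−j₁+j₂=0  j₁+j₂+J+1=4
(j₁±m₁, j₂±m₂, J±M) = (2,1,0,1,1,1)
P² = 1/2
sum k=0..0:
  [0] +1/1 = 1
S = 1
C² = P²·S² = 1/2 ; C = +0.707107

Clebsch–Gordan coefficient, +√(1/2) ≈ +0.707107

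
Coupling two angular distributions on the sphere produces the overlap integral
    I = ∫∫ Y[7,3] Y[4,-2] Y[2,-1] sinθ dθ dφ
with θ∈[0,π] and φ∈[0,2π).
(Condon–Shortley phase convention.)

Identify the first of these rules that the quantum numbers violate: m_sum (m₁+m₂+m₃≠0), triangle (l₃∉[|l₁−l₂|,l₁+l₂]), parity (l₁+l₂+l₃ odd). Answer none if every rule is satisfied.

triangle

azimuthal sum: 3 − 2 − 1 = 0  ✓
l₃ must lie in [3,11]; have l₃=2  ✗
L = 7 + 4 + 2 = 13 (odd)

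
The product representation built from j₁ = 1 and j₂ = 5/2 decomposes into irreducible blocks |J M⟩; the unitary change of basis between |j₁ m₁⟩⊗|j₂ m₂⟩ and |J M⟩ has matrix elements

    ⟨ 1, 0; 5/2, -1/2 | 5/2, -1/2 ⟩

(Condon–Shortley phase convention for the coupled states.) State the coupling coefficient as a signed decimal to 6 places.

+√(1/35) ≈ +0.169031

j₁+j₂−J=1  J+j₁−j₂=1  J−j₁+j₂=4  j₁+j₂+J+1=7
(j₁±m₁, j₂±m₂, J±M) = (1,1,2,3,2,3)
P² = 144/35
sum k=0..1:
  [0] +1/4 = 1/4
  [1] −1/6 = -1/6
S = 1/12
C² = P²·S² = 1/35 ; C = +0.169031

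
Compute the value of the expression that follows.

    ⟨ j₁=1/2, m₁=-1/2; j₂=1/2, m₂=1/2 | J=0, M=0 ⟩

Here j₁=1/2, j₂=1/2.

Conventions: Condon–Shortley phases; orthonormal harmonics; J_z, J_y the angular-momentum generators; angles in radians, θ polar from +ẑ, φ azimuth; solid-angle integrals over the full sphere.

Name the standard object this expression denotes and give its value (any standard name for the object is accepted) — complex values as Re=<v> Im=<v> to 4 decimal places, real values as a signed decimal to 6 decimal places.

Clebsch–Gordan coefficient, −√(1/2) ≈ -0.707107

This is a Clebsch–Gordan (vector-coupling) coefficient.
triangle: 1!*0!*0!/2! = 1/2
(j±m)!: 0!*1!*1!*0!*0!*0! = 1
prefactor² = (2J+1)*Δ*N² = 1/2
  k=1: −1/(1!*0!*0!*0!*0!*0!) = -1
Σ = -1  ⇒  CG² = 1/2*(-1)² = 1/2
CG = −√(1/2) = -0.707107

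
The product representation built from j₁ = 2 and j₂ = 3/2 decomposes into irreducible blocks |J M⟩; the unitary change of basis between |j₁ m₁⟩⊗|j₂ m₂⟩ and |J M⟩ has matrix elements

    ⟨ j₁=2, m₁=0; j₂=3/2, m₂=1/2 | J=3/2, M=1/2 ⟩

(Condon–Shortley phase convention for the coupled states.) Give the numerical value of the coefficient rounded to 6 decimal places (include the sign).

√[4·2!2!1!/6! · 2!2!2!1!2!1!] = √(16/45)
  +(−1)^1/∏(1,1,1,1,1,0)! = -1  (running -1)
  +(−1)^2/∏(2,0,0,0,2,1)! = 1/4  (running -3/4)
⟨..|..⟩ = √(16/45)·(-3/4) = -0.447214

-0.447214  (= −√(1/5))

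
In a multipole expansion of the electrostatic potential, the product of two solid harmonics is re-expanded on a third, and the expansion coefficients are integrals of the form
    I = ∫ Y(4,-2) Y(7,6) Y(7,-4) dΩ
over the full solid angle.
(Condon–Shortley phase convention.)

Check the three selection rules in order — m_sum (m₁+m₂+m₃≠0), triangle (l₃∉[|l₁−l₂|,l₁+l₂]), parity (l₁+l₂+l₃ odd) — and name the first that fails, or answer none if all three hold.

m₁+m₂+m₃ = -2 + 6 − 4 = 0  ✓
triangle: |4−7|=3 ≤ l₃=7 ≤ 4+7=11  ✓
parity: l₁+l₂+l₃ = 18 is even  ✓

none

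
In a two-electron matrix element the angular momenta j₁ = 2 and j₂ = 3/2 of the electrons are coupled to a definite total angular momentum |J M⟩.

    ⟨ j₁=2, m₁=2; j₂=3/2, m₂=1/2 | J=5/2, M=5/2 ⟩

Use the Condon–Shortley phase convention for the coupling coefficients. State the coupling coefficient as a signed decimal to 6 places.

triangle: 1!·3!·2!/7! = 12/5040
(j±m)!: 4!·0!·2!·1!·5!·0! = 5760
prefactor² = (2J+1)·Δ·N² = 576/7
  k=0: +1/(0!·1!·0!·2!·3!·0!) = 1/12
Σ = 1/12  ⇒  CG² = 576/7·(1/12)² = 4/7
CG = +√(4/7) = +0.755929

+0.755929  (= +√(4/7))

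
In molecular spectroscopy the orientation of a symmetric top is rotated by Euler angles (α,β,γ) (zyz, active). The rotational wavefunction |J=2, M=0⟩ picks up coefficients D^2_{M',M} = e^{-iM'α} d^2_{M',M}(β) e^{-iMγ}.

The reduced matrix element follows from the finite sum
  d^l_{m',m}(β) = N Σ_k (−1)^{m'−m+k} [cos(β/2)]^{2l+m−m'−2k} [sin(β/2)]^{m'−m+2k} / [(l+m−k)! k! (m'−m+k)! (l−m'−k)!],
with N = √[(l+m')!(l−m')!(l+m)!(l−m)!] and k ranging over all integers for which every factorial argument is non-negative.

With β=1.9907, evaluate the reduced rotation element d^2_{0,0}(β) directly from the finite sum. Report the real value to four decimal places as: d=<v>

d=-0.2507

d^2_{0,0}(β=1.9907) via the finite sum:
Half-angle: c=0.544209, s=0.838949. N=√(2·2·2·2)=4.000000
k∈{0,1,2} keeps every argument non-negative
  k=0: (−1)^0·4.0000/(4)·0.5442^4·0.8389^0 = +0.087713
  k=1: (−1)^1·4.0000/(1)·0.5442^2·0.8389^2 = -0.833803
  k=2: (−1)^2·4.0000/(4)·0.5442^0·0.8389^4 = +0.495385
d^2_{0,0}(1.9907) = +0.087713 -0.833803 +0.495385 = -0.250705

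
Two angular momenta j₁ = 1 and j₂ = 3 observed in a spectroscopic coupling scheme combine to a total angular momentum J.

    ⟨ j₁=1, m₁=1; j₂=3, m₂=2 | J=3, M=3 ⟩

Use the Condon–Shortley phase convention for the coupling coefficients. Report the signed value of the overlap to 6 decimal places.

+√(1/4) ≈ +0.500000

j₁+j₂−J=1  J+j₁−j₂=1  J−j₁+j₂=5  j₁+j₂+J+1=8
(j₁±m₁, j₂±m₂, J±M) = (2,0,5,1,6,0)
P² = 3600
sum k=0..0:
  [0] +1/120 = 1/120
S = 1/120
C² = P²·S² = 1/4 ; C = +0.500000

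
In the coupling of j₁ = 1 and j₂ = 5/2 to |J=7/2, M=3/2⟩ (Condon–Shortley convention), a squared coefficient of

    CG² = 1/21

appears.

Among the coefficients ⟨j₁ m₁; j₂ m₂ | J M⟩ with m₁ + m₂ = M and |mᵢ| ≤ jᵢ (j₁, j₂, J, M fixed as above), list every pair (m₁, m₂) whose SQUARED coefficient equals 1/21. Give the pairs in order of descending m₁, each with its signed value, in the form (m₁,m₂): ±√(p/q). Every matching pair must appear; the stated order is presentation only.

Admissible pairs with m₁+m₂ = M = 3/2: (-1,5/2), (0,3/2), (1,1/2)
  (m₁,m₂)=(1,1/2): CG² = 10/21, CG = +√(10/21)
  (m₁,m₂)=(0,3/2): CG² = 10/21, CG = +√(10/21)
  (m₁,m₂)=(-1,5/2): CG² = 1/21, CG = +√(1/21)   ← matches the target
Pairs with CG² = 1/21: (-1,5/2): +√(1/21)

(-1,5/2): +√(1/21)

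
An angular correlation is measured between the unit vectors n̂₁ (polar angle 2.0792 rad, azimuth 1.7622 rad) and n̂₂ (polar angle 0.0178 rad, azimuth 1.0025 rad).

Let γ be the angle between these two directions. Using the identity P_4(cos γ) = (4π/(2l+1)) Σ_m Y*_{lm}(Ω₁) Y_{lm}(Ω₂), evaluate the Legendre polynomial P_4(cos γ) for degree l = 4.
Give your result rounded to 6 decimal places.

-0.249108

Addition theorem: P_4(cos γ) = (4π/9) Σ_m Y*_{lm}(Ω₁) Y_{lm}(Ω₂), m = −4…4:
  [-4]  conj(Y_{4,-4})(Ω₁) = +0.185760+0.178551i ; Y_{4,-4}(Ω₂) = -0.000000+0.000000i ; Δ = -0.000000+0.000000i
  [-3]  conj(Y_{4,-3})(Ω₁) = -0.220590+0.340982i ; Y_{4,-3}(Ω₂) = -0.000007-0.000001i ; Δ = +0.000002-0.000002i
  [-2]  conj(Y_{4,-2})(Ω₁) = -0.155968-0.062804i ; Y_{4,-2}(Ω₂) = -0.000267-0.000577i ; Δ = +0.000005+0.000107i
  [-1]  conj(Y_{4,-1})(Ω₁) = -0.051330+0.264893i ; Y_{4,-1}(Ω₂) = +0.018115-0.028368i ; Δ = +0.006585+0.006255i
  [+0]  conj(Y_{4,0})(Ω₁) = -0.226754-0.000000i ; Y_{4,0}(Ω₂) = +0.844944+0.000000i ; Δ = -0.191594-0.000000i
  [+1]  conj(Y_{4,1})(Ω₁) = +0.051330+0.264893i ; Y_{4,1}(Ω₂) = -0.018115-0.028368i ; Δ = +0.006585-0.006255i
  [+2]  conj(Y_{4,2})(Ω₁) = -0.155968+0.062804i ; Y_{4,2}(Ω₂) = -0.000267+0.000577i ; Δ = +0.000005-0.000107i
  [+3]  conj(Y_{4,3})(Ω₁) = +0.220590+0.340982i ; Y_{4,3}(Ω₂) = +0.000007-0.000001i ; Δ = +0.000002+0.000002i
  [+4]  conj(Y_{4,4})(Ω₁) = +0.185760-0.178551i ; Y_{4,4}(Ω₂) = -0.000000-0.000000i ; Δ = -0.000000-0.000000i
Accumulated sum -0.178410+0.000000i; after 4π/(2l+1) scaling, -0.249108+0.000000i ⇒ P_4 = -0.249108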